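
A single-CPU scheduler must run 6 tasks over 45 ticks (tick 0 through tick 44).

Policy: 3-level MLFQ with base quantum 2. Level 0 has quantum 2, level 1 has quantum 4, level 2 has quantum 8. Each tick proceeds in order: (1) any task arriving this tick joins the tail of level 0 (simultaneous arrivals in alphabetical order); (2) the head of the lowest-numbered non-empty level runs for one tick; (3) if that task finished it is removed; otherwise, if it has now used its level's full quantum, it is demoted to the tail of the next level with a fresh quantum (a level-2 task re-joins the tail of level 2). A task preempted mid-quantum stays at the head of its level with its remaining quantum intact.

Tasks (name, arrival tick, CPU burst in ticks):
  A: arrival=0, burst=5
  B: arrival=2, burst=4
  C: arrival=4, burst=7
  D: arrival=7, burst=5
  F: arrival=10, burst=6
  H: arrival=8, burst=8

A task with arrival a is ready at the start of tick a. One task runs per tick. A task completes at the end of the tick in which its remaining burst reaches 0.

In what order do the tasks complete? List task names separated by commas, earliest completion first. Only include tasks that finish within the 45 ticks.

completion order = A, B, D, F, C, H

t=0: L0/L1/L2 = A/-/- → run A
t=1: L0/L1/L2 = A/-/- → run A
t=2: L0/L1/L2 = B/A/- → run B
t=3: L0/L1/L2 = B/A/- → run B
t=4: L0/L1/L2 = C/AB/- → run C
t=5: L0/L1/L2 = C/AB/- → run C
t=6: L0/L1/L2 = -/ABC/- → run A
t=7: L0/L1/L2 = D/ABC/- → run D
t=8: L0/L1/L2 = DH/ABC/- → run D
t=9: L0/L1/L2 = H/ABCD/- → run H
t=10: L0/L1/L2 = HF/ABCD/- → run H
t=11: L0/L1/L2 = F/ABCDH/- → run F
t=12: L0/L1/L2 = F/ABCDH/- → run F
t=13: L0/L1/L2 = -/ABCDHF/- → run A
t=14: L0/L1/L2 = -/ABCDHF/- → run A
t=15: L0/L1/L2 = -/BCDHF/- → run B
t=16: L0/L1/L2 = -/BCDHF/- → run B
t=17: L0/L1/L2 = -/CDHF/- → run C
t=18: L0/L1/L2 = -/CDHF/- → run C
t=19: L0/L1/L2 = -/CDHF/- → run C
t=20: L0/L1/L2 = -/CDHF/- → run C
t=21: L0/L1/L2 = -/DHF/C → run D
t=22: L0/L1/L2 = -/DHF/C → run D
t=23: L0/L1/L2 = -/DHF/C → run D
t=24: L0/L1/L2 = -/HF/C → run H
t=25: L0/L1/L2 = -/HF/C → run H
t=26: L0/L1/L2 = -/HF/C → run H
t=27: L0/L1/L2 = -/HF/C → run H
t=28: L0/L1/L2 = -/F/CH → run F
t=29: L0/L1/L2 = -/F/CH → run F
t=30: L0/L1/L2 = -/F/CH → run F
t=31: L0/L1/L2 = -/F/CH → run F
t=32: L0/L1/L2 = -/-/CH → run C
t=33: L0/L1/L2 = -/-/H → run H
t=34: L0/L1/L2 = -/-/H → run H
t=35: (idle)
t=36: (idle)
t=37: (idle)
t=38: (idle)
t=39: (idle)
t=40: (idle)
t=41: (idle)
t=42: (idle)
t=43: (idle)
t=44: (idle)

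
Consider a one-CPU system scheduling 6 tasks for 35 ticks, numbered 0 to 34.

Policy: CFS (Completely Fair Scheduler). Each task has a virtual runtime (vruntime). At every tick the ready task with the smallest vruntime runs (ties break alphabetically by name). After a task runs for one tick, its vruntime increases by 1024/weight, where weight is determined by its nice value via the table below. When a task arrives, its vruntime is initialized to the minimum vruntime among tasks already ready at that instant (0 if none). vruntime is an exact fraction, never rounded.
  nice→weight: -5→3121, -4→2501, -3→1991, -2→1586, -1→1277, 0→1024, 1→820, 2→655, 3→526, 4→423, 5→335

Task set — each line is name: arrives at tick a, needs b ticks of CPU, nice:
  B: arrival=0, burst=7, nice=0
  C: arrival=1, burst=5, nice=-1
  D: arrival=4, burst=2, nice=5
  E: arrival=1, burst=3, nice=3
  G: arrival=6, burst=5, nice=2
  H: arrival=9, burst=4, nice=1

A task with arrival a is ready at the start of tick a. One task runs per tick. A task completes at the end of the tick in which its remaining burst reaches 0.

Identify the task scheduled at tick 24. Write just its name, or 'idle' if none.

t=0: vr[B=0] → run B
t=1: vr[B=1 C=1 E=1] → run B
t=2: vr[B=2 C=1 E=1] → run C
t=3: vr[B=2 C=2301/1277 E=1] → run E
t=4: vr[B=2 C=2301/1277 D=2301/1277 E=775/263] → run C
t=5: vr[B=2 C=3325/1277 D=2301/1277 E=775/263] → run D
t=6: vr[B=2 C=3325/1277 D=2078483/427795 E=775/263 G=2] → run B
t=7: vr[B=3 C=3325/1277 D=2078483/427795 E=775/263 G=2] → run G
t=8: vr[B=3 C=3325/1277 D=2078483/427795 E=775/263 G=2334/655] → run C
t=9: vr[B=3 C=4349/1277 D=2078483/427795 E=775/263 G=2334/655 H=775/263] → run E
t=10: vr[B=3 C=4349/1277 D=2078483/427795 E=1287/263 G=2334/655 H=775/263] → run H
t=11: vr[B=3 C=4349/1277 D=2078483/427795 E=1287/263 G=2334/655 H=226203/53915] → run B
t=12: vr[B=4 C=4349/1277 D=2078483/427795 E=1287/263 G=2334/655 H=226203/53915] → run C
t=13: vr[B=4 C=5373/1277 D=2078483/427795 E=1287/263 G=2334/655 H=226203/53915] → run G
t=14: vr[B=4 C=5373/1277 D=2078483/427795 E=1287/263 G=3358/655 H=226203/53915] → run B
t=15: vr[B=5 C=5373/1277 D=2078483/427795 E=1287/263 G=3358/655 H=226203/53915] → run H
t=16: vr[B=5 C=5373/1277 D=2078483/427795 E=1287/263 G=3358/655 H=293531/53915] → run C
t=17: vr[B=5 D=2078483/427795 E=1287/263 G=3358/655 H=293531/53915] → run D
t=18: vr[B=5 E=1287/263 G=3358/655 H=293531/53915] → run E
t=19: vr[B=5 G=3358/655 H=293531/53915] → run B
t=20: vr[B=6 G=3358/655 H=293531/53915] → run G
t=21: vr[B=6 G=4382/655 H=293531/53915] → run H
t=22: vr[B=6 G=4382/655 H=360859/53915] → run B
t=23: vr[G=4382/655 H=360859/53915] → run G
t=24: vr[G=5406/655 H=360859/53915] → run H
t=25: vr[G=5406/655] → run G
t=26: (idle)
t=27: (idle)
t=28: (idle)
t=29: (idle)
t=30: (idle)
t=31: (idle)
t=32: (idle)
t=33: (idle)
t=34: (idle)

running at tick 24 = H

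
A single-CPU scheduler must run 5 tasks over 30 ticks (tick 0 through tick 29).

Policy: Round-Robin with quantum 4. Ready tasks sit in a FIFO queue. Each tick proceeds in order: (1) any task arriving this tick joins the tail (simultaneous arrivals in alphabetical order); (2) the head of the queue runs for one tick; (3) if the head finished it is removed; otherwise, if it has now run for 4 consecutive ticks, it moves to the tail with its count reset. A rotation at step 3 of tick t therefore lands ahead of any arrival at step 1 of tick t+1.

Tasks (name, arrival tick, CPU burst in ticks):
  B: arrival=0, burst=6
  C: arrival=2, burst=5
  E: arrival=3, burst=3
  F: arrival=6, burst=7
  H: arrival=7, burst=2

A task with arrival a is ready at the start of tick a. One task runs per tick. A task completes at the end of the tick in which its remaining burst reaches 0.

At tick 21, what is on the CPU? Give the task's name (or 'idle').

t=0: queue=[B] q_used=0 → run B
t=1: queue=[B] q_used=1 → run B
t=2: queue=[B,C] q_used=2 → run B
t=3: queue=[B,C,E] q_used=3 → run B
t=4: queue=[C,E,B] q_used=0 → run C
t=5: queue=[C,E,B] q_used=1 → run C
t=6: queue=[C,E,B,F] q_used=2 → run C
t=7: queue=[C,E,B,F,H] q_used=3 → run C
t=8: queue=[E,B,F,H,C] q_used=0 → run E
t=9: queue=[E,B,F,H,C] q_used=1 → run E
t=10: queue=[E,B,F,H,C] q_used=2 → run E
t=11: queue=[B,F,H,C] q_used=0 → run B
t=12: queue=[B,F,H,C] q_used=1 → run B
t=13: queue=[F,H,C] q_used=0 → run F
t=14: queue=[F,H,C] q_used=1 → run F
t=15: queue=[F,H,C] q_used=2 → run F
t=16: queue=[F,H,C] q_used=3 → run F
t=17: queue=[H,C,F] q_used=0 → run H
t=18: queue=[H,C,F] q_used=1 → run H
t=19: queue=[C,F] q_used=0 → run C
t=20: queue=[F] q_used=0 → run F
t=21: queue=[F] q_used=1 → run F
t=22: queue=[F] q_used=2 → run F
t=23: (idle)
t=24: (idle)
t=25: (idle)
t=26: (idle)
t=27: (idle)
t=28: (idle)
t=29: (idle)

running at tick 21 = F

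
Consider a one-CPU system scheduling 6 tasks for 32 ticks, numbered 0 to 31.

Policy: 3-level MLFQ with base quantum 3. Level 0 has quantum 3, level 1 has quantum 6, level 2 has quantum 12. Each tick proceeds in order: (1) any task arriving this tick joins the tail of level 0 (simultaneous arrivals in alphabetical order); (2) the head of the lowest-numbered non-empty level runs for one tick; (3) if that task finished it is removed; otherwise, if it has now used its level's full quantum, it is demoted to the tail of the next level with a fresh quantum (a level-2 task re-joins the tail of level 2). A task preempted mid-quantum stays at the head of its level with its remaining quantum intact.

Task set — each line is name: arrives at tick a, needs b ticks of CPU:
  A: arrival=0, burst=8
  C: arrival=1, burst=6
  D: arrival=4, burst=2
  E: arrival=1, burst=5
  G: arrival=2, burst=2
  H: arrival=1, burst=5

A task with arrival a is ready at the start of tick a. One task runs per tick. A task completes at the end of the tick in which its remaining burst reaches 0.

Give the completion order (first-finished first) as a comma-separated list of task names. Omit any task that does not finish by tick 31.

t=0: L0/L1/L2 = A/-/- → run A
t=1: L0/L1/L2 = ACEH/-/- → run A
t=2: L0/L1/L2 = ACEHG/-/- → run A
t=3: L0/L1/L2 = CEHG/A/- → run C
t=4: L0/L1/L2 = CEHGD/A/- → run C
t=5: L0/L1/L2 = CEHGD/A/- → run C
t=6: L0/L1/L2 = EHGD/AC/- → run E
t=7: L0/L1/L2 = EHGD/AC/- → run E
t=8: L0/L1/L2 = EHGD/AC/- → run E
t=9: L0/L1/L2 = HGD/ACE/- → run H
t=10: L0/L1/L2 = HGD/ACE/- → run H
t=11: L0/L1/L2 = HGD/ACE/- → run H
t=12: L0/L1/L2 = GD/ACEH/- → run G
t=13: L0/L1/L2 = GD/ACEH/- → run G
t=14: L0/L1/L2 = D/ACEH/- → run D
t=15: L0/L1/L2 = D/ACEH/- → run D
t=16: L0/L1/L2 = -/ACEH/- → run A
t=17: L0/L1/L2 = -/ACEH/- → run A
t=18: L0/L1/L2 = -/ACEH/- → run A
t=19: L0/L1/L2 = -/ACEH/- → run A
t=20: L0/L1/L2 = -/ACEH/- → run A
t=21: L0/L1/L2 = -/CEH/- → run C
t=22: L0/L1/L2 = -/CEH/- → run C
t=23: L0/L1/L2 = -/CEH/- → run C
t=24: L0/L1/L2 = -/EH/- → run E
t=25: L0/L1/L2 = -/EH/- → run E
t=26: L0/L1/L2 = -/H/- → run H
t=27: L0/L1/L2 = -/H/- → run H
t=28: (idle)
t=29: (idle)
t=30: (idle)
t=31: (idle)

completion order = G, D, A, C, E, H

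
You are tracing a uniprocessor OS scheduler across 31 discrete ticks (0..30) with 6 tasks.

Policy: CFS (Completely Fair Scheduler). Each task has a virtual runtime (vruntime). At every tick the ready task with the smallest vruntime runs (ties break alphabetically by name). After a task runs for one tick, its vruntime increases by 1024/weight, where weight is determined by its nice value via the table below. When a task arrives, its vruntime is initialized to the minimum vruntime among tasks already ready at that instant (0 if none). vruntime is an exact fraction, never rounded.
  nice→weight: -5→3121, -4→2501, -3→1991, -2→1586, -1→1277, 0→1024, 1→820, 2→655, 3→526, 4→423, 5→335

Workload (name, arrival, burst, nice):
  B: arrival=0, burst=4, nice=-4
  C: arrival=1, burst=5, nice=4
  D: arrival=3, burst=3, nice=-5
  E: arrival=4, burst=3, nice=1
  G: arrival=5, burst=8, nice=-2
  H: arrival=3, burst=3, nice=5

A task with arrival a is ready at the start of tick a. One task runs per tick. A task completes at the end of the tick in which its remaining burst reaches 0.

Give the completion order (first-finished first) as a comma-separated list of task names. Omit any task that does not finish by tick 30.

t=0: vr[B=0] → run B
t=1: vr[B=1024/2501 C=1024/2501] → run B
t=2: vr[B=2048/2501 C=1024/2501] → run C
t=3: vr[B=2048/2501 C=2994176/1057923 D=2048/2501 H=2048/2501] → run B
t=4: vr[B=3072/2501 C=2994176/1057923 D=2048/2501 E=2048/2501 H=2048/2501] → run D
t=5: vr[B=3072/2501 C=2994176/1057923 D=8952832/7805621 E=2048/2501 G=2048/2501 H=2048/2501] → run E
t=6: vr[B=3072/2501 C=2994176/1057923 D=8952832/7805621 E=25856/12505 G=2048/2501 H=2048/2501] → run G
t=7: vr[B=3072/2501 C=2994176/1057923 D=8952832/7805621 E=25856/12505 G=47616/32513 H=2048/2501] → run H
t=8: vr[B=3072/2501 C=2994176/1057923 D=8952832/7805621 E=25856/12505 G=47616/32513 H=3247104/837835] → run D
t=9: vr[B=3072/2501 C=2994176/1057923 D=11513856/7805621 E=25856/12505 G=47616/32513 H=3247104/837835] → run B
t=10: vr[C=2994176/1057923 D=11513856/7805621 E=25856/12505 G=47616/32513 H=3247104/837835] → run G
t=11: vr[C=2994176/1057923 D=11513856/7805621 E=25856/12505 G=68608/32513 H=3247104/837835] → run D
t=12: vr[C=2994176/1057923 E=25856/12505 G=68608/32513 H=3247104/837835] → run E
t=13: vr[C=2994176/1057923 E=41472/12505 G=68608/32513 H=3247104/837835] → run G
t=14: vr[C=2994176/1057923 E=41472/12505 G=89600/32513 H=3247104/837835] → run G
t=15: vr[C=2994176/1057923 E=41472/12505 G=110592/32513 H=3247104/837835] → run C
t=16: vr[C=5555200/1057923 E=41472/12505 G=110592/32513 H=3247104/837835] → run E
t=17: vr[C=5555200/1057923 G=110592/32513 H=3247104/837835] → run G
t=18: vr[C=5555200/1057923 G=131584/32513 H=3247104/837835] → run H
t=19: vr[C=5555200/1057923 G=131584/32513 H=5808128/837835] → run G
t=20: vr[C=5555200/1057923 G=152576/32513 H=5808128/837835] → run G
t=21: vr[C=5555200/1057923 G=173568/32513 H=5808128/837835] → run C
t=22: vr[C=2705408/352641 G=173568/32513 H=5808128/837835] → run G
t=23: vr[C=2705408/352641 H=5808128/837835] → run H
t=24: vr[C=2705408/352641] → run C
t=25: vr[C=10677248/1057923] → run C
t=26: (idle)
t=27: (idle)
t=28: (idle)
t=29: (idle)
t=30: (idle)

completion order = B, D, E, G, H, C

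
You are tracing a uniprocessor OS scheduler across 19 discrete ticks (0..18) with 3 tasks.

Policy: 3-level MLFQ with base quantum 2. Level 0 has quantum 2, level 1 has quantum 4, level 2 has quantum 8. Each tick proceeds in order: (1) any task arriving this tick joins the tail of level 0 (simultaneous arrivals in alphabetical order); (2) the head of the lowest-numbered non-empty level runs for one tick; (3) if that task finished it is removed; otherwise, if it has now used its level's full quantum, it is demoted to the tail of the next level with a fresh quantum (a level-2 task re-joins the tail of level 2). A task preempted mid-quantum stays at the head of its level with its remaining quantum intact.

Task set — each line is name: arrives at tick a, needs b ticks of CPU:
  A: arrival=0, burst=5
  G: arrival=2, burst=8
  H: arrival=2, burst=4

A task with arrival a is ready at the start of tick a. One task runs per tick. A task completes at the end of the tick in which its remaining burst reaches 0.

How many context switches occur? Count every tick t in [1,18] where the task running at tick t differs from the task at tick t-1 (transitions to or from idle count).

t=0: L0/L1/L2 = A/-/- → run A
t=1: L0/L1/L2 = A/-/- → run A
t=2: L0/L1/L2 = GH/A/- → run G
t=3: L0/L1/L2 = GH/A/- → run G
t=4: L0/L1/L2 = H/AG/- → run H
t=5: L0/L1/L2 = H/AG/- → run H
t=6: L0/L1/L2 = -/AGH/- → run A
t=7: L0/L1/L2 = -/AGH/- → run A
t=8: L0/L1/L2 = -/AGH/- → run A
t=9: L0/L1/L2 = -/GH/- → run G
t=10: L0/L1/L2 = -/GH/- → run G
t=11: L0/L1/L2 = -/GH/- → run G
t=12: L0/L1/L2 = -/GH/- → run G
t=13: L0/L1/L2 = -/H/G → run H
t=14: L0/L1/L2 = -/H/G → run H
t=15: L0/L1/L2 = -/-/G → run G
t=16: L0/L1/L2 = -/-/G → run G
t=17: (idle)
t=18: (idle)

context switches = 7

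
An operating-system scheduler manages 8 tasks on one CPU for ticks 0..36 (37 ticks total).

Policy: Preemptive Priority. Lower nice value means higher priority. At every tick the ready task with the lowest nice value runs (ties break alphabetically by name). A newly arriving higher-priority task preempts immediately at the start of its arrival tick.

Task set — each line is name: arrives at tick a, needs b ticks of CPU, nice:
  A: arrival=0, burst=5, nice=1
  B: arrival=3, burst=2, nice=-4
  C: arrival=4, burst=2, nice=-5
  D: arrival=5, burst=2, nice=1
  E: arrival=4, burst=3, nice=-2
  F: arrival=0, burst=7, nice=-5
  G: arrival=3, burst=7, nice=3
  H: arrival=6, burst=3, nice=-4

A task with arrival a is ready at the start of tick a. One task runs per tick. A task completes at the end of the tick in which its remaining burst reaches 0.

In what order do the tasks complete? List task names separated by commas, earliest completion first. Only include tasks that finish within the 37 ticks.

completion order = C, F, B, H, E, A, D, G

t=0: ready={A,F} → run F
t=1: ready={A,F} → run F
t=2: ready={A,F} → run F
t=3: ready={A,B,F,G} → run F
t=4: ready={A,B,C,E,F,G} → run C
t=5: ready={A,B,C,D,E,F,G} → run C
t=6: ready={A,B,D,E,F,G,H} → run F
t=7: ready={A,B,D,E,F,G,H} → run F
t=8: ready={A,B,D,E,F,G,H} → run F
t=9: ready={A,B,D,E,G,H} → run B
t=10: ready={A,B,D,E,G,H} → run B
t=11: ready={A,D,E,G,H} → run H
t=12: ready={A,D,E,G,H} → run H
t=13: ready={A,D,E,G,H} → run H
t=14: ready={A,D,E,G} → run E
t=15: ready={A,D,E,G} → run E
t=16: ready={A,D,E,G} → run E
t=17: ready={A,D,G} → run A
t=18: ready={A,D,G} → run A
t=19: ready={A,D,G} → run A
t=20: ready={A,D,G} → run A
t=21: ready={A,D,G} → run A
t=22: ready={D,G} → run D
t=23: ready={D,G} → run D
t=24: ready={G} → run G
t=25: ready={G} → run G
t=26: ready={G} → run G
t=27: ready={G} → run G
t=28: ready={G} → run G
t=29: ready={G} → run G
t=30: ready={G} → run G
t=31: (idle)
t=32: (idle)
t=33: (idle)
t=34: (idle)
t=35: (idle)
t=36: (idle)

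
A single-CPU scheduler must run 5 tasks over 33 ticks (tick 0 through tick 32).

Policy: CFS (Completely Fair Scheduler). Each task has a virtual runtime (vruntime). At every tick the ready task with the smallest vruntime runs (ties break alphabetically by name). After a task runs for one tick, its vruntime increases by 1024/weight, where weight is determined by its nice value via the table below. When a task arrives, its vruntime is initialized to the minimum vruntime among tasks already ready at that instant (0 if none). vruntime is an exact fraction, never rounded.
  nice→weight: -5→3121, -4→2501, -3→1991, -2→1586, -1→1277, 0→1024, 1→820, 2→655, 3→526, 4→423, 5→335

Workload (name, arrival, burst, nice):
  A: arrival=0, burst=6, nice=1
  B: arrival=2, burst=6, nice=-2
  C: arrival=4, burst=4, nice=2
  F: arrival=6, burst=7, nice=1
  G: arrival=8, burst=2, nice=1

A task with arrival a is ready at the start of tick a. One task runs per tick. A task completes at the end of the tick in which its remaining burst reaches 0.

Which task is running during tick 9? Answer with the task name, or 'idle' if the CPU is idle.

t=0: vr[A=0] → run A
t=1: vr[A=256/205] → run A
t=2: vr[A=512/205 B=512/205] → run A
t=3: vr[A=768/205 B=512/205] → run B
t=4: vr[A=768/205 B=510976/162565 C=510976/162565] → run B
t=5: vr[A=768/205 B=615936/162565 C=510976/162565] → run C
t=6: vr[A=768/205 B=615936/162565 C=100231168/21296015 F=768/205] → run A
t=7: vr[A=1024/205 B=615936/162565 C=100231168/21296015 F=768/205] → run F
t=8: vr[A=1024/205 B=615936/162565 C=100231168/21296015 F=1024/205 G=615936/162565] → run B
t=9: vr[A=1024/205 B=720896/162565 C=100231168/21296015 F=1024/205 G=615936/162565] → run G
t=10: vr[A=1024/205 B=720896/162565 C=100231168/21296015 F=1024/205 G=818944/162565] → run B
t=11: vr[A=1024/205 B=825856/162565 C=100231168/21296015 F=1024/205 G=818944/162565] → run C
t=12: vr[A=1024/205 B=825856/162565 C=26704896/4259203 F=1024/205 G=818944/162565] → run A
t=13: vr[A=256/41 B=825856/162565 C=26704896/4259203 F=1024/205 G=818944/162565] → run F
t=14: vr[A=256/41 B=825856/162565 C=26704896/4259203 F=256/41 G=818944/162565] → run G
t=15: vr[A=256/41 B=825856/162565 C=26704896/4259203 F=256/41] → run B
t=16: vr[A=256/41 B=930816/162565 C=26704896/4259203 F=256/41] → run B
t=17: vr[A=256/41 C=26704896/4259203 F=256/41] → run A
t=18: vr[C=26704896/4259203 F=256/41] → run F
t=19: vr[C=26704896/4259203 F=1536/205] → run C
t=20: vr[C=166817792/21296015 F=1536/205] → run F
t=21: vr[C=166817792/21296015 F=1792/205] → run C
t=22: vr[F=1792/205] → run F
t=23: vr[F=2048/205] → run F
t=24: vr[F=2304/205] → run F
t=25: (idle)
t=26: (idle)
t=27: (idle)
t=28: (idle)
t=29: (idle)
t=30: (idle)
t=31: (idle)
t=32: (idle)

running at tick 9 = G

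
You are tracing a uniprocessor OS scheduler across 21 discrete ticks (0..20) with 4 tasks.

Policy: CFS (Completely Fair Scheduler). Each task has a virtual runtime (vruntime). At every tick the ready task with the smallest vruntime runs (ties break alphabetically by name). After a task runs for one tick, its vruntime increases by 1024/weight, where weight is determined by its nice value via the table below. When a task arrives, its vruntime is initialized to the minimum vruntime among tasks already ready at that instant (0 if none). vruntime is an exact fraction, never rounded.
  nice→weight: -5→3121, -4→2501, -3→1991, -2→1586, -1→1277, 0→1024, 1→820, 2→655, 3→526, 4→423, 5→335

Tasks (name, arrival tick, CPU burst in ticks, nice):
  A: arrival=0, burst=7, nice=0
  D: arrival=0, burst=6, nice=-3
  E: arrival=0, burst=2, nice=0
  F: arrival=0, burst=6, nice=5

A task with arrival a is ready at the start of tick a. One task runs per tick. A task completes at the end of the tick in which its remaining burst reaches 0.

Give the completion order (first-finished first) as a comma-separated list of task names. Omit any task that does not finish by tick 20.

t=0: vr[A=0 D=0 E=0 F=0] → run A
t=1: vr[A=1 D=0 E=0 F=0] → run D
t=2: vr[A=1 D=1024/1991 E=0 F=0] → run E
t=3: vr[A=1 D=1024/1991 E=1 F=0] → run F
t=4: vr[A=1 D=1024/1991 E=1 F=1024/335] → run D
t=5: vr[A=1 D=2048/1991 E=1 F=1024/335] → run A
t=6: vr[A=2 D=2048/1991 E=1 F=1024/335] → run E
t=7: vr[A=2 D=2048/1991 F=1024/335] → run D
t=8: vr[A=2 D=3072/1991 F=1024/335] → run D
t=9: vr[A=2 D=4096/1991 F=1024/335] → run A
t=10: vr[A=3 D=4096/1991 F=1024/335] → run D
t=11: vr[A=3 D=5120/1991 F=1024/335] → run D
t=12: vr[A=3 F=1024/335] → run A
t=13: vr[A=4 F=1024/335] → run F
t=14: vr[A=4 F=2048/335] → run A
t=15: vr[A=5 F=2048/335] → run A
t=16: vr[A=6 F=2048/335] → run A
t=17: vr[F=2048/335] → run F
t=18: vr[F=3072/335] → run F
t=19: vr[F=4096/335] → run F
t=20: vr[F=1024/67] → run F

completion order = E, D, A, F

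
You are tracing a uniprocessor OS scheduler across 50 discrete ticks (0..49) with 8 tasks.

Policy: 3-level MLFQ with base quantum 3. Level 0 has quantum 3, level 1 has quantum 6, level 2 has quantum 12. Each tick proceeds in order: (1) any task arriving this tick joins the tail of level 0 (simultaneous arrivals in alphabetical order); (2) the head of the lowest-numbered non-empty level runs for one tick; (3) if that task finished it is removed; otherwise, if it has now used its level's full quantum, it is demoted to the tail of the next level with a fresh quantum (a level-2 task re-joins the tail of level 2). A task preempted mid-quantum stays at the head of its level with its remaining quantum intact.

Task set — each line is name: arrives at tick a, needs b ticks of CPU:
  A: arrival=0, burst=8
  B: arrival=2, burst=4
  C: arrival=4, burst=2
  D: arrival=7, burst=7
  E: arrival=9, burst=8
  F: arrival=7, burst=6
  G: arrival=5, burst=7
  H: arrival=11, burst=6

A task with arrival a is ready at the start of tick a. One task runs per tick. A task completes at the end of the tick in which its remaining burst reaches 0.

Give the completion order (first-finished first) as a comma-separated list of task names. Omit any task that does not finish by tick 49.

t=0: L0/L1/L2 = A/-/- → run A
t=1: L0/L1/L2 = A/-/- → run A
t=2: L0/L1/L2 = AB/-/- → run A
t=3: L0/L1/L2 = B/A/- → run B
t=4: L0/L1/L2 = BC/A/- → run B
t=5: L0/L1/L2 = BCG/A/- → run B
t=6: L0/L1/L2 = CG/AB/- → run C
t=7: L0/L1/L2 = CGDF/AB/- → run C
t=8: L0/L1/L2 = GDF/AB/- → run G
t=9: L0/L1/L2 = GDFE/AB/- → run G
t=10: L0/L1/L2 = GDFE/AB/- → run G
t=11: L0/L1/L2 = DFEH/ABG/- → run D
t=12: L0/L1/L2 = DFEH/ABG/- → run D
t=13: L0/L1/L2 = DFEH/ABG/- → run D
t=14: L0/L1/L2 = FEH/ABGD/- → run F
t=15: L0/L1/L2 = FEH/ABGD/- → run F
t=16: L0/L1/L2 = FEH/ABGD/- → run F
t=17: L0/L1/L2 = EH/ABGDF/- → run E
t=18: L0/L1/L2 = EH/ABGDF/- → run E
t=19: L0/L1/L2 = EH/ABGDF/- → run E
t=20: L0/L1/L2 = H/ABGDFE/- → run H
t=21: L0/L1/L2 = H/ABGDFE/- → run H
t=22: L0/L1/L2 = H/ABGDFE/- → run H
t=23: L0/L1/L2 = -/ABGDFEH/- → run A
t=24: L0/L1/L2 = -/ABGDFEH/- → run A
t=25: L0/L1/L2 = -/ABGDFEH/- → run A
t=26: L0/L1/L2 = -/ABGDFEH/- → run A
t=27: L0/L1/L2 = -/ABGDFEH/- → run A
t=28: L0/L1/L2 = -/BGDFEH/- → run B
t=29: L0/L1/L2 = -/GDFEH/- → run G
t=30: L0/L1/L2 = -/GDFEH/- → run G
t=31: L0/L1/L2 = -/GDFEH/- → run G
t=32: L0/L1/L2 = -/GDFEH/- → run G
t=33: L0/L1/L2 = -/DFEH/- → run D
t=34: L0/L1/L2 = -/DFEH/- → run D
t=35: L0/L1/L2 = -/DFEH/- → run D
t=36: L0/L1/L2 = -/DFEH/- → run D
t=37: L0/L1/L2 = -/FEH/- → run F
t=38: L0/L1/L2 = -/FEH/- → run F
t=39: L0/L1/L2 = -/FEH/- → run F
t=40: L0/L1/L2 = -/EH/- → run E
t=41: L0/L1/L2 = -/EH/- → run E
t=42: L0/L1/L2 = -/EH/- → run E
t=43: L0/L1/L2 = -/EH/- → run E
t=44: L0/L1/L2 = -/EH/- → run E
t=45: L0/L1/L2 = -/H/- → run H
t=46: L0/L1/L2 = -/H/- → run H
t=47: L0/L1/L2 = -/H/- → run H
t=48: (idle)
t=49: (idle)

completion order = C, A, B, G, D, F, E, H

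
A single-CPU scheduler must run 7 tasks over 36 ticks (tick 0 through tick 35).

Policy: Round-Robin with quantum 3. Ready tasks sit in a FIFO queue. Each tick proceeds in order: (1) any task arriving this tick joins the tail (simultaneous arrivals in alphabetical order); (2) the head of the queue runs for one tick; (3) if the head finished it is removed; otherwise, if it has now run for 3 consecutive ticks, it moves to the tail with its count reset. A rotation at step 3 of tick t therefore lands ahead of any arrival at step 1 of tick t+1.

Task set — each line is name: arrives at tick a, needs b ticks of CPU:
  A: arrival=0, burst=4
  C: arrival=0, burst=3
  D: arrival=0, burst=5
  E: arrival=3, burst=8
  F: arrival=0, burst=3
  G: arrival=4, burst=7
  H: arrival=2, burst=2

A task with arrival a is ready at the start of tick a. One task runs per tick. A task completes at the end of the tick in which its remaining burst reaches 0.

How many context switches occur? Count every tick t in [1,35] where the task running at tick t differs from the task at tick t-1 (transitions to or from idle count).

t=0: queue=[A,C,D,F] q_used=0 → run A
t=1: queue=[A,C,D,F] q_used=1 → run A
t=2: queue=[A,C,D,F,H] q_used=2 → run A
t=3: queue=[C,D,F,H,A,E] q_used=0 → run C
t=4: queue=[C,D,F,H,A,E,G] q_used=1 → run C
t=5: queue=[C,D,F,H,A,E,G] q_used=2 → run C
t=6: queue=[D,F,H,A,E,G] q_used=0 → run D
t=7: queue=[D,F,H,A,E,G] q_used=1 → run D
t=8: queue=[D,F,H,A,E,G] q_used=2 → run D
t=9: queue=[F,H,A,E,G,D] q_used=0 → run F
t=10: queue=[F,H,A,E,G,D] q_used=1 → run F
t=11: queue=[F,H,A,E,G,D] q_used=2 → run F
t=12: queue=[H,A,E,G,D] q_used=0 → run H
t=13: queue=[H,A,E,G,D] q_used=1 → run H
t=14: queue=[A,E,G,D] q_used=0 → run A
t=15: queue=[E,G,D] q_used=0 → run E
t=16: queue=[E,G,D] q_used=1 → run E
t=17: queue=[E,G,D] q_used=2 → run E
t=18: queue=[G,D,E] q_used=0 → run G
t=19: queue=[G,D,E] q_used=1 → run G
t=20: queue=[G,D,E] q_used=2 → run G
t=21: queue=[D,E,G] q_used=0 → run D
t=22: queue=[D,E,G] q_used=1 → run D
t=23: queue=[E,G] q_used=0 → run E
t=24: queue=[E,G] q_used=1 → run E
t=25: queue=[E,G] q_used=2 → run E
t=26: queue=[G,E] q_used=0 → run G
t=27: queue=[G,E] q_used=1 → run G
t=28: queue=[G,E] q_used=2 → run G
t=29: queue=[E,G] q_used=0 → run E
t=30: queue=[E,G] q_used=1 → run E
t=31: queue=[G] q_used=0 → run G
t=32: (idle)
t=33: (idle)
t=34: (idle)
t=35: (idle)

context switches = 13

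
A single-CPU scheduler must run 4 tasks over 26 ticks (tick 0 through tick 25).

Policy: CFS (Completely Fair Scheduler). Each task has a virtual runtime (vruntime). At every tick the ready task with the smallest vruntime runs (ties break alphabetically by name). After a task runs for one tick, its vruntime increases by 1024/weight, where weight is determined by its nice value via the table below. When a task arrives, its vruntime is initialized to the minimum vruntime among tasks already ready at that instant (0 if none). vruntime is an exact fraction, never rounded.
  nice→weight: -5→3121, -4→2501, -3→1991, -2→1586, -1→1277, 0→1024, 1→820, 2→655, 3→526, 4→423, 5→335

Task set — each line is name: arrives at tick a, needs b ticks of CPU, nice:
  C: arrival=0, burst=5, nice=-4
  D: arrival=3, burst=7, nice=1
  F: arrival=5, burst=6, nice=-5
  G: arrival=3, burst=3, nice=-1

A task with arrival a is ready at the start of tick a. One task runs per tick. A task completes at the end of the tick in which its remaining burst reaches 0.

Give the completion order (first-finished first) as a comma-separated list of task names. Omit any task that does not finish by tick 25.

completion order = C, G, F, D

t=0: vr[C=0] → run C
t=1: vr[C=1024/2501] → run C
t=2: vr[C=2048/2501] → run C
t=3: vr[C=3072/2501 D=3072/2501 G=3072/2501] → run C
t=4: vr[C=4096/2501 D=3072/2501 G=3072/2501] → run D
t=5: vr[C=4096/2501 D=30976/12505 F=3072/2501 G=3072/2501] → run F
t=6: vr[C=4096/2501 D=30976/12505 F=12148736/7805621 G=3072/2501] → run G
t=7: vr[C=4096/2501 D=30976/12505 F=12148736/7805621 G=6483968/3193777] → run F
t=8: vr[C=4096/2501 D=30976/12505 F=14709760/7805621 G=6483968/3193777] → run C
t=9: vr[D=30976/12505 F=14709760/7805621 G=6483968/3193777] → run F
t=10: vr[D=30976/12505 F=17270784/7805621 G=6483968/3193777] → run G
t=11: vr[D=30976/12505 F=17270784/7805621 G=9044992/3193777] → run F
t=12: vr[D=30976/12505 F=19831808/7805621 G=9044992/3193777] → run D
t=13: vr[D=46592/12505 F=19831808/7805621 G=9044992/3193777] → run F
t=14: vr[D=46592/12505 F=22392832/7805621 G=9044992/3193777] → run G
t=15: vr[D=46592/12505 F=22392832/7805621] → run F
t=16: vr[D=46592/12505] → run D
t=17: vr[D=62208/12505] → run D
t=18: vr[D=77824/12505] → run D
t=19: vr[D=18688/2501] → run D
t=20: vr[D=109056/12505] → run D
t=21: (idle)
t=22: (idle)
t=23: (idle)
t=24: (idle)
t=25: (idle)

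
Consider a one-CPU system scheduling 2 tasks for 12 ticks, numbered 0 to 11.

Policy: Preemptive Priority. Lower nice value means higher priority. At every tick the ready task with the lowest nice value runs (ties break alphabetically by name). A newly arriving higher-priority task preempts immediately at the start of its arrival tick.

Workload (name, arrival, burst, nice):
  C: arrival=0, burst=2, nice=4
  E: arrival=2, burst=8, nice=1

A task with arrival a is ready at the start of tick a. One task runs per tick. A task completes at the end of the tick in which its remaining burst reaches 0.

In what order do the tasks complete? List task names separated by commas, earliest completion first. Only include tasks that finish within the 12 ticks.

completion order = C, E

t=0: ready={C} → run C
t=1: ready={C} → run C
t=2: ready={E} → run E
t=3: ready={E} → run E
t=4: ready={E} → run E
t=5: ready={E} → run E
t=6: ready={E} → run E
t=7: ready={E} → run E
t=8: ready={E} → run E
t=9: ready={E} → run E
t=10: (idle)
t=11: (idle)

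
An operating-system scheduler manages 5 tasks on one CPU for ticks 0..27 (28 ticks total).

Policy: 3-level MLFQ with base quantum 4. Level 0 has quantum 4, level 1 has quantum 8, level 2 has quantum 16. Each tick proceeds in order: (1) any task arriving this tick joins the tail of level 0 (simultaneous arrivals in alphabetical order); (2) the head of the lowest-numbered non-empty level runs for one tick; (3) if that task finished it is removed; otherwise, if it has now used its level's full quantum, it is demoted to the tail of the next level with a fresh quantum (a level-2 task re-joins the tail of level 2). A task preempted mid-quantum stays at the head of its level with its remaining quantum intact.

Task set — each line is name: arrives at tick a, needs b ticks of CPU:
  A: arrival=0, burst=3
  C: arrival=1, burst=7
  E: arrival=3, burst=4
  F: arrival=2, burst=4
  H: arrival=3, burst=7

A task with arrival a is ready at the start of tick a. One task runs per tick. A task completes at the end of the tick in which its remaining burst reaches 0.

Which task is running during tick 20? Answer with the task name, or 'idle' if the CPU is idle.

t=0: L0/L1/L2 = A/-/- → run A
t=1: L0/L1/L2 = AC/-/- → run A
t=2: L0/L1/L2 = ACF/-/- → run A
t=3: L0/L1/L2 = CFEH/-/- → run C
t=4: L0/L1/L2 = CFEH/-/- → run C
t=5: L0/L1/L2 = CFEH/-/- → run C
t=6: L0/L1/L2 = CFEH/-/- → run C
t=7: L0/L1/L2 = FEH/C/- → run F
t=8: L0/L1/L2 = FEH/C/- → run F
t=9: L0/L1/L2 = FEH/C/- → run F
t=10: L0/L1/L2 = FEH/C/- → run F
t=11: L0/L1/L2 = EH/C/- → run E
t=12: L0/L1/L2 = EH/C/- → run E
t=13: L0/L1/L2 = EH/C/- → run E
t=14: L0/L1/L2 = EH/C/- → run E
t=15: L0/L1/L2 = H/C/- → run H
t=16: L0/L1/L2 = H/C/- → run H
t=17: L0/L1/L2 = H/C/- → run H
t=18: L0/L1/L2 = H/C/- → run H
t=19: L0/L1/L2 = -/CH/- → run C
t=20: L0/L1/L2 = -/CH/- → run C
t=21: L0/L1/L2 = -/CH/- → run C
t=22: L0/L1/L2 = -/H/- → run H
t=23: L0/L1/L2 = -/H/- → run H
t=24: L0/L1/L2 = -/H/- → run H
t=25: (idle)
t=26: (idle)
t=27: (idle)

running at tick 20 = C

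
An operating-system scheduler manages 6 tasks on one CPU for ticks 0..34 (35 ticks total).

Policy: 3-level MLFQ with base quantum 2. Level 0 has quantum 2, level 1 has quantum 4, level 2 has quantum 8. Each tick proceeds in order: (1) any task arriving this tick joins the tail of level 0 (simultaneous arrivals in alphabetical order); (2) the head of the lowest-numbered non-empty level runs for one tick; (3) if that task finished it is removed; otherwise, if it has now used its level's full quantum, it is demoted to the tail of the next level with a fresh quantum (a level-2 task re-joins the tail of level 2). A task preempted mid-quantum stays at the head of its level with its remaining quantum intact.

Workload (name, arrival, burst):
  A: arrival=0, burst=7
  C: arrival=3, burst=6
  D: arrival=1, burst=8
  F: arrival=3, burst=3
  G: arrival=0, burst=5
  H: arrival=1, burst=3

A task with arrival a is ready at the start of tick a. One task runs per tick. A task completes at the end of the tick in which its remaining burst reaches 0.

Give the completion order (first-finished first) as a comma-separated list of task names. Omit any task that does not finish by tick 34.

t=0: L0/L1/L2 = AG/-/- → run A
t=1: L0/L1/L2 = AGDH/-/- → run A
t=2: L0/L1/L2 = GDH/A/- → run G
t=3: L0/L1/L2 = GDHCF/A/- → run G
t=4: L0/L1/L2 = DHCF/AG/- → run D
t=5: L0/L1/L2 = DHCF/AG/- → run D
t=6: L0/L1/L2 = HCF/AGD/- → run H
t=7: L0/L1/L2 = HCF/AGD/- → run H
t=8: L0/L1/L2 = CF/AGDH/- → run C
t=9: L0/L1/L2 = CF/AGDH/- → run C
t=10: L0/L1/L2 = F/AGDHC/- → run F
t=11: L0/L1/L2 = F/AGDHC/- → run F
t=12: L0/L1/L2 = -/AGDHCF/- → run A
t=13: L0/L1/L2 = -/AGDHCF/- → run A
t=14: L0/L1/L2 = -/AGDHCF/- → run A
t=15: L0/L1/L2 = -/AGDHCF/- → run A
t=16: L0/L1/L2 = -/GDHCF/A → run G
t=17: L0/L1/L2 = -/GDHCF/A → run G
t=18: L0/L1/L2 = -/GDHCF/A → run G
t=19: L0/L1/L2 = -/DHCF/A → run D
t=20: L0/L1/L2 = -/DHCF/A → run D
t=21: L0/L1/L2 = -/DHCF/A → run D
t=22: L0/L1/L2 = -/DHCF/A → run D
t=23: L0/L1/L2 = -/HCF/AD → run H
t=24: L0/L1/L2 = -/CF/AD → run C
t=25: L0/L1/L2 = -/CF/AD → run C
t=26: L0/L1/L2 = -/CF/AD → run C
t=27: L0/L1/L2 = -/CF/AD → run C
t=28: L0/L1/L2 = -/F/AD → run F
t=29: L0/L1/L2 = -/-/AD → run A
t=30: L0/L1/L2 = -/-/D → run D
t=31: L0/L1/L2 = -/-/D → run D
t=32: (idle)
t=33: (idle)
t=34: (idle)

completion order = G, H, C, F, A, D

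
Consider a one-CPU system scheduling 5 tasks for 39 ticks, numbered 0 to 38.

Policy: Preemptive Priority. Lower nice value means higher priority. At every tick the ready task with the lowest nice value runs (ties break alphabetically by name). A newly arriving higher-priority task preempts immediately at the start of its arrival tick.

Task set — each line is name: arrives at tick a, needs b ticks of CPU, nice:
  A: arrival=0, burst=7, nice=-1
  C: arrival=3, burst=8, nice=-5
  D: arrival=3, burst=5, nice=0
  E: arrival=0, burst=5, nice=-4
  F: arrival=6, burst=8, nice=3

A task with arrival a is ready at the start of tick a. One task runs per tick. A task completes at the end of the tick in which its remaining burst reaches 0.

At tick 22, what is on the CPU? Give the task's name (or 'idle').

t=0: ready={A,E} → run E
t=1: ready={A,E} → run E
t=2: ready={A,E} → run E
t=3: ready={A,C,D,E} → run C
t=4: ready={A,C,D,E} → run C
t=5: ready={A,C,D,E} → run C
t=6: ready={A,C,D,E,F} → run C
t=7: ready={A,C,D,E,F} → run C
t=8: ready={A,C,D,E,F} → run C
t=9: ready={A,C,D,E,F} → run C
t=10: ready={A,C,D,E,F} → run C
t=11: ready={A,D,E,F} → run E
t=12: ready={A,D,E,F} → run E
t=13: ready={A,D,F} → run A
t=14: ready={A,D,F} → run A
t=15: ready={A,D,F} → run A
t=16: ready={A,D,F} → run A
t=17: ready={A,D,F} → run A
t=18: ready={A,D,F} → run A
t=19: ready={A,D,F} → run A
t=20: ready={D,F} → run D
t=21: ready={D,F} → run D
t=22: ready={D,F} → run D
t=23: ready={D,F} → run D
t=24: ready={D,F} → run D
t=25: ready={F} → run F
t=26: ready={F} → run F
t=27: ready={F} → run F
t=28: ready={F} → run F
t=29: ready={F} → run F
t=30: ready={F} → run F
t=31: ready={F} → run F
t=32: ready={F} → run F
t=33: (idle)
t=34: (idle)
t=35: (idle)
t=36: (idle)
t=37: (idle)
t=38: (idle)

running at tick 22 = D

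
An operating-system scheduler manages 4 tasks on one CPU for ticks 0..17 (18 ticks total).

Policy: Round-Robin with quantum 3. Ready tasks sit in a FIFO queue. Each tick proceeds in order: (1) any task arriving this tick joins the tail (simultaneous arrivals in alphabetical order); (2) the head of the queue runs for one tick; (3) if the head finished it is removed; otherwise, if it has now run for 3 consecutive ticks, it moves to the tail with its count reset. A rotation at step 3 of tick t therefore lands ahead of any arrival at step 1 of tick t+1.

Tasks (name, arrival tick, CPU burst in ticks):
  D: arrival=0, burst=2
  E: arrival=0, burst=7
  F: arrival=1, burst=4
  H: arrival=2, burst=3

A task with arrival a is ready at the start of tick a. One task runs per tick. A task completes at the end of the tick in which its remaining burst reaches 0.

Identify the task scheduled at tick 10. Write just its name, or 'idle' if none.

t=0: queue=[D,E] q_used=0 → run D
t=1: queue=[D,E,F] q_used=1 → run D
t=2: queue=[E,F,H] q_used=0 → run E
t=3: queue=[E,F,H] q_used=1 → run E
t=4: queue=[E,F,H] q_used=2 → run E
t=5: queue=[F,H,E] q_used=0 → run F
t=6: queue=[F,H,E] q_used=1 → run F
t=7: queue=[F,H,E] q_used=2 → run F
t=8: queue=[H,E,F] q_used=0 → run H
t=9: queue=[H,E,F] q_used=1 → run H
t=10: queue=[H,E,F] q_used=2 → run H
t=11: queue=[E,F] q_used=0 → run E
t=12: queue=[E,F] q_used=1 → run E
t=13: queue=[E,F] q_used=2 → run E
t=14: queue=[F,E] q_used=0 → run F
t=15: queue=[E] q_used=0 → run E
t=16: (idle)
t=17: (idle)

running at tick 10 = H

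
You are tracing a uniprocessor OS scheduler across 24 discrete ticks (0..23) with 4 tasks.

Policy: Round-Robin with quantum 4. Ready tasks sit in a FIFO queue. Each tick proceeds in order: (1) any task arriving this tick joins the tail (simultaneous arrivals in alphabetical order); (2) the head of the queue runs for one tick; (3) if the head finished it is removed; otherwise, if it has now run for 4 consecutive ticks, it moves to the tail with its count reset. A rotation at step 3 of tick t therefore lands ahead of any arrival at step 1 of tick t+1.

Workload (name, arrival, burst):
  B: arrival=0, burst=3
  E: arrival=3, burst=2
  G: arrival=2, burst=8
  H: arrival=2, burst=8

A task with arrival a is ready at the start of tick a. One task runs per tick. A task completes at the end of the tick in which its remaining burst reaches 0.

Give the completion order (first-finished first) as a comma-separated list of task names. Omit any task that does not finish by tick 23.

completion order = B, E, G, H

t=0: queue=[B] q_used=0 → run B
t=1: queue=[B] q_used=1 → run B
t=2: queue=[B,G,H] q_used=2 → run B
t=3: queue=[G,H,E] q_used=0 → run G
t=4: queue=[G,H,E] q_used=1 → run G
t=5: queue=[G,H,E] q_used=2 → run G
t=6: queue=[G,H,E] q_used=3 → run G
t=7: queue=[H,E,G] q_used=0 → run H
t=8: queue=[H,E,G] q_used=1 → run H
t=9: queue=[H,E,G] q_used=2 → run H
t=10: queue=[H,E,G] q_used=3 → run H
t=11: queue=[E,G,H] q_used=0 → run E
t=12: queue=[E,G,H] q_used=1 → run E
t=13: queue=[G,H] q_used=0 → run G
t=14: queue=[G,H] q_used=1 → run G
t=15: queue=[G,H] q_used=2 → run G
t=16: queue=[G,H] q_used=3 → run G
t=17: queue=[H] q_used=0 → run H
t=18: queue=[H] q_used=1 → run H
t=19: queue=[H] q_used=2 → run H
t=20: queue=[H] q_used=3 → run H
t=21: (idle)
t=22: (idle)
t=23: (idle)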